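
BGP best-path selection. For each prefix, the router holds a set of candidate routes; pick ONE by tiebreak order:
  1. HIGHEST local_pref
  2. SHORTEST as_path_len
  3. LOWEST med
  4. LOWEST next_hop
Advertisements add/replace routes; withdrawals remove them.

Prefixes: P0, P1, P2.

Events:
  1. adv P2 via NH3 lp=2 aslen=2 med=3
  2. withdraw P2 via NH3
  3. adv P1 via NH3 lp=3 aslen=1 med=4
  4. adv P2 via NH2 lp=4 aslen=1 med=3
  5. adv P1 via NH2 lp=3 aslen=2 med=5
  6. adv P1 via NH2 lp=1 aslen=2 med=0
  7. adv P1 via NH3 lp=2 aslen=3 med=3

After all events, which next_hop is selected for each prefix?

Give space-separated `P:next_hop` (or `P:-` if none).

Op 1: best P0=- P1=- P2=NH3
Op 2: best P0=- P1=- P2=-
Op 3: best P0=- P1=NH3 P2=-
Op 4: best P0=- P1=NH3 P2=NH2
Op 5: best P0=- P1=NH3 P2=NH2
Op 6: best P0=- P1=NH3 P2=NH2
Op 7: best P0=- P1=NH3 P2=NH2

Answer: P0:- P1:NH3 P2:NH2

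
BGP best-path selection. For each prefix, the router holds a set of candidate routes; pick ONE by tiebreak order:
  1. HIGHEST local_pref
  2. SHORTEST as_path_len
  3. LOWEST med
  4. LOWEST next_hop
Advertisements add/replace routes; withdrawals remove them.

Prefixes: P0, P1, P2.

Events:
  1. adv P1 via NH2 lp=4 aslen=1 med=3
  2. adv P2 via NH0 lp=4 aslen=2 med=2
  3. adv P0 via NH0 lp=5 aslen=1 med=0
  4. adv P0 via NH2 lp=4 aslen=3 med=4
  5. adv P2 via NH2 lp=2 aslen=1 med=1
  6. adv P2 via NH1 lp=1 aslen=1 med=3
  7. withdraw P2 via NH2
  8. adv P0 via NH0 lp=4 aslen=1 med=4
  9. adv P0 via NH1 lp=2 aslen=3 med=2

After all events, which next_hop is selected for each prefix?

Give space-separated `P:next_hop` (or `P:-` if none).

Op 1: best P0=- P1=NH2 P2=-
Op 2: best P0=- P1=NH2 P2=NH0
Op 3: best P0=NH0 P1=NH2 P2=NH0
Op 4: best P0=NH0 P1=NH2 P2=NH0
Op 5: best P0=NH0 P1=NH2 P2=NH0
Op 6: best P0=NH0 P1=NH2 P2=NH0
Op 7: best P0=NH0 P1=NH2 P2=NH0
Op 8: best P0=NH0 P1=NH2 P2=NH0
Op 9: best P0=NH0 P1=NH2 P2=NH0

Answer: P0:NH0 P1:NH2 P2:NH0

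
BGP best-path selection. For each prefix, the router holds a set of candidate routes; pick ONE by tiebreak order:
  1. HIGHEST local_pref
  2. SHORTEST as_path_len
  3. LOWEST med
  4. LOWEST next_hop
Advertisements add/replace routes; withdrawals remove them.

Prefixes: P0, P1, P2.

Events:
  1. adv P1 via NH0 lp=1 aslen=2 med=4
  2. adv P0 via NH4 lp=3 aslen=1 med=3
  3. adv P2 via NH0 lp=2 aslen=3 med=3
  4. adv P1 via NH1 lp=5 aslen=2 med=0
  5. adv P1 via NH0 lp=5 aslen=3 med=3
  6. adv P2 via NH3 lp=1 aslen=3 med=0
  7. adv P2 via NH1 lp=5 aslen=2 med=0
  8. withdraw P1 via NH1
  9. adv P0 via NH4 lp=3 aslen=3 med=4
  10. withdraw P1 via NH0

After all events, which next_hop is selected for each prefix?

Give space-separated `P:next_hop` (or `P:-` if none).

Answer: P0:NH4 P1:- P2:NH1

Derivation:
Op 1: best P0=- P1=NH0 P2=-
Op 2: best P0=NH4 P1=NH0 P2=-
Op 3: best P0=NH4 P1=NH0 P2=NH0
Op 4: best P0=NH4 P1=NH1 P2=NH0
Op 5: best P0=NH4 P1=NH1 P2=NH0
Op 6: best P0=NH4 P1=NH1 P2=NH0
Op 7: best P0=NH4 P1=NH1 P2=NH1
Op 8: best P0=NH4 P1=NH0 P2=NH1
Op 9: best P0=NH4 P1=NH0 P2=NH1
Op 10: best P0=NH4 P1=- P2=NH1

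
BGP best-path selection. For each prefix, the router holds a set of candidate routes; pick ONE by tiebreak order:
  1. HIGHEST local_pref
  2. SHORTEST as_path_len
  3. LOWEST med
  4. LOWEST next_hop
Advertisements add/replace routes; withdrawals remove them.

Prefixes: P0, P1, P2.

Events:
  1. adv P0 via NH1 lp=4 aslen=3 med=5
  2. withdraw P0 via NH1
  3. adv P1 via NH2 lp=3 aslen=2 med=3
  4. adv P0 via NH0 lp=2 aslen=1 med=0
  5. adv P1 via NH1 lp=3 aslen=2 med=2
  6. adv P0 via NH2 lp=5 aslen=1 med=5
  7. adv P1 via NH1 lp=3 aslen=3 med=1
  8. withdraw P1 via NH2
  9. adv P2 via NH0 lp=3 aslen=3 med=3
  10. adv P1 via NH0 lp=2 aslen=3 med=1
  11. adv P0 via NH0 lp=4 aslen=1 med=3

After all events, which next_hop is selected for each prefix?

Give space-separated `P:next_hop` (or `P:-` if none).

Answer: P0:NH2 P1:NH1 P2:NH0

Derivation:
Op 1: best P0=NH1 P1=- P2=-
Op 2: best P0=- P1=- P2=-
Op 3: best P0=- P1=NH2 P2=-
Op 4: best P0=NH0 P1=NH2 P2=-
Op 5: best P0=NH0 P1=NH1 P2=-
Op 6: best P0=NH2 P1=NH1 P2=-
Op 7: best P0=NH2 P1=NH2 P2=-
Op 8: best P0=NH2 P1=NH1 P2=-
Op 9: best P0=NH2 P1=NH1 P2=NH0
Op 10: best P0=NH2 P1=NH1 P2=NH0
Op 11: best P0=NH2 P1=NH1 P2=NH0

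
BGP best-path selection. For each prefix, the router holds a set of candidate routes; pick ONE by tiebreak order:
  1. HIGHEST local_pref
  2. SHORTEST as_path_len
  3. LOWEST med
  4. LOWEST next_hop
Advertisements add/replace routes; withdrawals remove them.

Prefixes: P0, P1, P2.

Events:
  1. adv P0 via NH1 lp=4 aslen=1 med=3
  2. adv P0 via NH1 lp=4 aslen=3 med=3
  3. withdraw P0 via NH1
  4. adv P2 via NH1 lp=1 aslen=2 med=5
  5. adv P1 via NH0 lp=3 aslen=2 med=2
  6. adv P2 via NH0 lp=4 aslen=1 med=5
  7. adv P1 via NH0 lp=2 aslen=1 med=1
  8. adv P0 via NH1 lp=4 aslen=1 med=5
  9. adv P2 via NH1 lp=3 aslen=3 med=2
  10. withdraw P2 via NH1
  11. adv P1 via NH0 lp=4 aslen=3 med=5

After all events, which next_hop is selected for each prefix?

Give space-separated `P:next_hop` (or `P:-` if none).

Answer: P0:NH1 P1:NH0 P2:NH0

Derivation:
Op 1: best P0=NH1 P1=- P2=-
Op 2: best P0=NH1 P1=- P2=-
Op 3: best P0=- P1=- P2=-
Op 4: best P0=- P1=- P2=NH1
Op 5: best P0=- P1=NH0 P2=NH1
Op 6: best P0=- P1=NH0 P2=NH0
Op 7: best P0=- P1=NH0 P2=NH0
Op 8: best P0=NH1 P1=NH0 P2=NH0
Op 9: best P0=NH1 P1=NH0 P2=NH0
Op 10: best P0=NH1 P1=NH0 P2=NH0
Op 11: best P0=NH1 P1=NH0 P2=NH0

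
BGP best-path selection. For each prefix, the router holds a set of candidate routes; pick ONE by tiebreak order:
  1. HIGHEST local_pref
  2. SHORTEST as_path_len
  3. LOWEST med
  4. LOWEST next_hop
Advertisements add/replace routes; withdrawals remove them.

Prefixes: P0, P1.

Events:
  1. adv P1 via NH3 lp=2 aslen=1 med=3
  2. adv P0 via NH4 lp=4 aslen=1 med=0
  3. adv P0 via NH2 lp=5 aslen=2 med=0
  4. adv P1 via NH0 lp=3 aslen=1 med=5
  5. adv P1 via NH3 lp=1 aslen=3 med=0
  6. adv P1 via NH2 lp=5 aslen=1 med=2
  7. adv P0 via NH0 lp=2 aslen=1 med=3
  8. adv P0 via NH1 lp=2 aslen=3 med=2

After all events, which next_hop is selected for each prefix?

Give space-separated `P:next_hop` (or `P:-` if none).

Op 1: best P0=- P1=NH3
Op 2: best P0=NH4 P1=NH3
Op 3: best P0=NH2 P1=NH3
Op 4: best P0=NH2 P1=NH0
Op 5: best P0=NH2 P1=NH0
Op 6: best P0=NH2 P1=NH2
Op 7: best P0=NH2 P1=NH2
Op 8: best P0=NH2 P1=NH2

Answer: P0:NH2 P1:NH2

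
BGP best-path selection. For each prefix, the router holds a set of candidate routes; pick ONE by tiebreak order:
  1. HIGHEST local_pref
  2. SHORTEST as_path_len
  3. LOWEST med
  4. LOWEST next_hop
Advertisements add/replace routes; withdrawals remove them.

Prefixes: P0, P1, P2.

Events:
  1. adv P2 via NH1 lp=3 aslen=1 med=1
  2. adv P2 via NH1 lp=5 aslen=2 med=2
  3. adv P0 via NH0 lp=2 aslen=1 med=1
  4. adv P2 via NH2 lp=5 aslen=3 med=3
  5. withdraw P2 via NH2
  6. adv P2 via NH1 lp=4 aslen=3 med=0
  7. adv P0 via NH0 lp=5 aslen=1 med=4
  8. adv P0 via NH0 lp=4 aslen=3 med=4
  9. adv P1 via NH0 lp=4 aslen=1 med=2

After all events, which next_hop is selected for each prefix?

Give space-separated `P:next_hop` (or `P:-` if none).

Op 1: best P0=- P1=- P2=NH1
Op 2: best P0=- P1=- P2=NH1
Op 3: best P0=NH0 P1=- P2=NH1
Op 4: best P0=NH0 P1=- P2=NH1
Op 5: best P0=NH0 P1=- P2=NH1
Op 6: best P0=NH0 P1=- P2=NH1
Op 7: best P0=NH0 P1=- P2=NH1
Op 8: best P0=NH0 P1=- P2=NH1
Op 9: best P0=NH0 P1=NH0 P2=NH1

Answer: P0:NH0 P1:NH0 P2:NH1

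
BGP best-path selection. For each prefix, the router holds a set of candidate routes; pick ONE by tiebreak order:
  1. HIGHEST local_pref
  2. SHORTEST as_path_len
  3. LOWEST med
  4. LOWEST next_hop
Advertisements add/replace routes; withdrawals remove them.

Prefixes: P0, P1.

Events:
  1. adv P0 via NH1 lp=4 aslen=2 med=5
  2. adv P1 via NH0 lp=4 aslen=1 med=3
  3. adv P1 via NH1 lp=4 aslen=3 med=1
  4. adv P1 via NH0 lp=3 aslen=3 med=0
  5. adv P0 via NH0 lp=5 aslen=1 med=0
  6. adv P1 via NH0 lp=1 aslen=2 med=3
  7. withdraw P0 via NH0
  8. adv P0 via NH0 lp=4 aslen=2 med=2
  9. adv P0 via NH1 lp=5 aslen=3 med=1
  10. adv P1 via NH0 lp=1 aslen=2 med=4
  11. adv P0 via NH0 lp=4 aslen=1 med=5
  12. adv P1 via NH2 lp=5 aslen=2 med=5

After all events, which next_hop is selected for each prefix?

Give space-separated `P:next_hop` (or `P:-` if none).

Answer: P0:NH1 P1:NH2

Derivation:
Op 1: best P0=NH1 P1=-
Op 2: best P0=NH1 P1=NH0
Op 3: best P0=NH1 P1=NH0
Op 4: best P0=NH1 P1=NH1
Op 5: best P0=NH0 P1=NH1
Op 6: best P0=NH0 P1=NH1
Op 7: best P0=NH1 P1=NH1
Op 8: best P0=NH0 P1=NH1
Op 9: best P0=NH1 P1=NH1
Op 10: best P0=NH1 P1=NH1
Op 11: best P0=NH1 P1=NH1
Op 12: best P0=NH1 P1=NH2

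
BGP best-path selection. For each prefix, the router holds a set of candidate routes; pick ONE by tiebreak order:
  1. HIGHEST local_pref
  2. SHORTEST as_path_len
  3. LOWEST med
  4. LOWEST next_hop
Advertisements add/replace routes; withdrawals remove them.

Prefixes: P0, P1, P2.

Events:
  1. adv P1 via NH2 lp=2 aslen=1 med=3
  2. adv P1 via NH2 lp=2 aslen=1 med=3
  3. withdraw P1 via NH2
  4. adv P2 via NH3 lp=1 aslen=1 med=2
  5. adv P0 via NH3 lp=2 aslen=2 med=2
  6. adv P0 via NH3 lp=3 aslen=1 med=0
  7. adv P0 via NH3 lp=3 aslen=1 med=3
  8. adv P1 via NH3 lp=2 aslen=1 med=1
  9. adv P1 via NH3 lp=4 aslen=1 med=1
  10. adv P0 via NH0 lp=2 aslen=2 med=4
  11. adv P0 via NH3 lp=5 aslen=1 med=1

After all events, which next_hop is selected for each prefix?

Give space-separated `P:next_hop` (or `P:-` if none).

Answer: P0:NH3 P1:NH3 P2:NH3

Derivation:
Op 1: best P0=- P1=NH2 P2=-
Op 2: best P0=- P1=NH2 P2=-
Op 3: best P0=- P1=- P2=-
Op 4: best P0=- P1=- P2=NH3
Op 5: best P0=NH3 P1=- P2=NH3
Op 6: best P0=NH3 P1=- P2=NH3
Op 7: best P0=NH3 P1=- P2=NH3
Op 8: best P0=NH3 P1=NH3 P2=NH3
Op 9: best P0=NH3 P1=NH3 P2=NH3
Op 10: best P0=NH3 P1=NH3 P2=NH3
Op 11: best P0=NH3 P1=NH3 P2=NH3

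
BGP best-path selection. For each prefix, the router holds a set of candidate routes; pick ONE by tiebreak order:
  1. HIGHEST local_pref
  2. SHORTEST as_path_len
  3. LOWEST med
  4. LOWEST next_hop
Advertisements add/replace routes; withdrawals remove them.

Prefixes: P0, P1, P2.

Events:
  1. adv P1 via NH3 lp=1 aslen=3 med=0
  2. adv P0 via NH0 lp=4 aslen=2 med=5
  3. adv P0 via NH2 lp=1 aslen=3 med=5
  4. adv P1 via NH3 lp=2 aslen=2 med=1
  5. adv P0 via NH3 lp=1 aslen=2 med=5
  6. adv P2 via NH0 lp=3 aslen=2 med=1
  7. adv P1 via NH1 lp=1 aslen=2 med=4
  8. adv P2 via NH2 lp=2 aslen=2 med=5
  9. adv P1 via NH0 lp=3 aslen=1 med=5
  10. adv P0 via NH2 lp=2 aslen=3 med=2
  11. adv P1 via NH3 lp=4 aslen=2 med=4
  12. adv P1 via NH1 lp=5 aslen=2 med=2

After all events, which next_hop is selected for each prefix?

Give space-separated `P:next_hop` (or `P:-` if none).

Answer: P0:NH0 P1:NH1 P2:NH0

Derivation:
Op 1: best P0=- P1=NH3 P2=-
Op 2: best P0=NH0 P1=NH3 P2=-
Op 3: best P0=NH0 P1=NH3 P2=-
Op 4: best P0=NH0 P1=NH3 P2=-
Op 5: best P0=NH0 P1=NH3 P2=-
Op 6: best P0=NH0 P1=NH3 P2=NH0
Op 7: best P0=NH0 P1=NH3 P2=NH0
Op 8: best P0=NH0 P1=NH3 P2=NH0
Op 9: best P0=NH0 P1=NH0 P2=NH0
Op 10: best P0=NH0 P1=NH0 P2=NH0
Op 11: best P0=NH0 P1=NH3 P2=NH0
Op 12: best P0=NH0 P1=NH1 P2=NH0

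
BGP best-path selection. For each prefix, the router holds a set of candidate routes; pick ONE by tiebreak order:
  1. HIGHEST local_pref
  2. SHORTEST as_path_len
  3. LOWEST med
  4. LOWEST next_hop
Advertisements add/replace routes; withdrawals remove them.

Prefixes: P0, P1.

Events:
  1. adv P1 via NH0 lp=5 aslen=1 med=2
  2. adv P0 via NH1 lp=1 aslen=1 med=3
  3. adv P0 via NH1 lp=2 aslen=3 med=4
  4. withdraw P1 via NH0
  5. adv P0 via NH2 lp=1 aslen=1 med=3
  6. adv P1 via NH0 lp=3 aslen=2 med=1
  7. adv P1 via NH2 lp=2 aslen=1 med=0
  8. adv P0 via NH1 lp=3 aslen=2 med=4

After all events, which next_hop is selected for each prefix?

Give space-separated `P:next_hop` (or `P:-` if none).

Op 1: best P0=- P1=NH0
Op 2: best P0=NH1 P1=NH0
Op 3: best P0=NH1 P1=NH0
Op 4: best P0=NH1 P1=-
Op 5: best P0=NH1 P1=-
Op 6: best P0=NH1 P1=NH0
Op 7: best P0=NH1 P1=NH0
Op 8: best P0=NH1 P1=NH0

Answer: P0:NH1 P1:NH0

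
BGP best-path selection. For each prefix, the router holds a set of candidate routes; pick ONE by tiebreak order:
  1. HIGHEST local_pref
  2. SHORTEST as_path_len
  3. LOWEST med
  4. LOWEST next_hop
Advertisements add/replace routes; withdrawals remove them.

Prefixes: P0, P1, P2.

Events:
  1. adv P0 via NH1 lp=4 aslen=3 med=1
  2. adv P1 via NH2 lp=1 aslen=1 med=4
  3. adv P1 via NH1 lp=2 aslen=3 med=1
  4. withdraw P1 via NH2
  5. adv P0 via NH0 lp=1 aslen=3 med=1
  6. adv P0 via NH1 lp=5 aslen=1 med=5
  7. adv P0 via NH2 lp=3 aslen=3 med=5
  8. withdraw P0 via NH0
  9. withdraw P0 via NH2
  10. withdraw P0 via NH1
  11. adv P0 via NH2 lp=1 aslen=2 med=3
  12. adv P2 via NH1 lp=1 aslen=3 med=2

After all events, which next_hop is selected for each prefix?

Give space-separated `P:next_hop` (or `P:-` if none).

Op 1: best P0=NH1 P1=- P2=-
Op 2: best P0=NH1 P1=NH2 P2=-
Op 3: best P0=NH1 P1=NH1 P2=-
Op 4: best P0=NH1 P1=NH1 P2=-
Op 5: best P0=NH1 P1=NH1 P2=-
Op 6: best P0=NH1 P1=NH1 P2=-
Op 7: best P0=NH1 P1=NH1 P2=-
Op 8: best P0=NH1 P1=NH1 P2=-
Op 9: best P0=NH1 P1=NH1 P2=-
Op 10: best P0=- P1=NH1 P2=-
Op 11: best P0=NH2 P1=NH1 P2=-
Op 12: best P0=NH2 P1=NH1 P2=NH1

Answer: P0:NH2 P1:NH1 P2:NH1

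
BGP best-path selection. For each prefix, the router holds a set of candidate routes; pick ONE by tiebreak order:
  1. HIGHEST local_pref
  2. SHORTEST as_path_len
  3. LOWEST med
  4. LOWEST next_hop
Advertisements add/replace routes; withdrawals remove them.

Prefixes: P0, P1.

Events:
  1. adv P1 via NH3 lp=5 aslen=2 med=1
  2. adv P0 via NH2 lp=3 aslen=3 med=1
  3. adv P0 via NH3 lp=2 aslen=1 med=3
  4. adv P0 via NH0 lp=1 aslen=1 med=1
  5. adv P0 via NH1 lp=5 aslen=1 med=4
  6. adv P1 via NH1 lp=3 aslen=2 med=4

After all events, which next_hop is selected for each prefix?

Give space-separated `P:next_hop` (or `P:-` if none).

Op 1: best P0=- P1=NH3
Op 2: best P0=NH2 P1=NH3
Op 3: best P0=NH2 P1=NH3
Op 4: best P0=NH2 P1=NH3
Op 5: best P0=NH1 P1=NH3
Op 6: best P0=NH1 P1=NH3

Answer: P0:NH1 P1:NH3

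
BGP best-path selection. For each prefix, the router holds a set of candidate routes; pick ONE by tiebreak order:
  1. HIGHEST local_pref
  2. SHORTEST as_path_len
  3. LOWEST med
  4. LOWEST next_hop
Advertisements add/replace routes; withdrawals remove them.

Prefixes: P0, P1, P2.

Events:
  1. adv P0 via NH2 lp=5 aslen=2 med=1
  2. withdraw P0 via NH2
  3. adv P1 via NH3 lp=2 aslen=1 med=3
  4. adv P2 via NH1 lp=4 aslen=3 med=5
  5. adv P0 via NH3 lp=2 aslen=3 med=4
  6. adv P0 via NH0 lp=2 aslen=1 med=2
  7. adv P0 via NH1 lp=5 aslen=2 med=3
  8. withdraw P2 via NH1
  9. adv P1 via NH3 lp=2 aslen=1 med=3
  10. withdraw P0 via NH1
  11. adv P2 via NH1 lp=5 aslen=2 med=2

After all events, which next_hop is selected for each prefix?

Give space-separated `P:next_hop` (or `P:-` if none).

Op 1: best P0=NH2 P1=- P2=-
Op 2: best P0=- P1=- P2=-
Op 3: best P0=- P1=NH3 P2=-
Op 4: best P0=- P1=NH3 P2=NH1
Op 5: best P0=NH3 P1=NH3 P2=NH1
Op 6: best P0=NH0 P1=NH3 P2=NH1
Op 7: best P0=NH1 P1=NH3 P2=NH1
Op 8: best P0=NH1 P1=NH3 P2=-
Op 9: best P0=NH1 P1=NH3 P2=-
Op 10: best P0=NH0 P1=NH3 P2=-
Op 11: best P0=NH0 P1=NH3 P2=NH1

Answer: P0:NH0 P1:NH3 P2:NH1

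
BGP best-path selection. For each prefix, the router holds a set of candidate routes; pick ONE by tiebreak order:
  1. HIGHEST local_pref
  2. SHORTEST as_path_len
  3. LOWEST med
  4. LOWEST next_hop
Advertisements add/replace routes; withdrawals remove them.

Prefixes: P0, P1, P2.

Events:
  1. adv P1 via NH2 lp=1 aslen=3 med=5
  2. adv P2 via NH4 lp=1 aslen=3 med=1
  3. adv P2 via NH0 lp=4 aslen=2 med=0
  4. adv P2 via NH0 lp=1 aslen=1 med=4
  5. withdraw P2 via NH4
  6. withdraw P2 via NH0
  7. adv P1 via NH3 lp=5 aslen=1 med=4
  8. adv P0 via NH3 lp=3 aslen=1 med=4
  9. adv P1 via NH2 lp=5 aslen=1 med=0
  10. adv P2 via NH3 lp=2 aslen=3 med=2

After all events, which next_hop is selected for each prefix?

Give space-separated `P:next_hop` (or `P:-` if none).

Answer: P0:NH3 P1:NH2 P2:NH3

Derivation:
Op 1: best P0=- P1=NH2 P2=-
Op 2: best P0=- P1=NH2 P2=NH4
Op 3: best P0=- P1=NH2 P2=NH0
Op 4: best P0=- P1=NH2 P2=NH0
Op 5: best P0=- P1=NH2 P2=NH0
Op 6: best P0=- P1=NH2 P2=-
Op 7: best P0=- P1=NH3 P2=-
Op 8: best P0=NH3 P1=NH3 P2=-
Op 9: best P0=NH3 P1=NH2 P2=-
Op 10: best P0=NH3 P1=NH2 P2=NH3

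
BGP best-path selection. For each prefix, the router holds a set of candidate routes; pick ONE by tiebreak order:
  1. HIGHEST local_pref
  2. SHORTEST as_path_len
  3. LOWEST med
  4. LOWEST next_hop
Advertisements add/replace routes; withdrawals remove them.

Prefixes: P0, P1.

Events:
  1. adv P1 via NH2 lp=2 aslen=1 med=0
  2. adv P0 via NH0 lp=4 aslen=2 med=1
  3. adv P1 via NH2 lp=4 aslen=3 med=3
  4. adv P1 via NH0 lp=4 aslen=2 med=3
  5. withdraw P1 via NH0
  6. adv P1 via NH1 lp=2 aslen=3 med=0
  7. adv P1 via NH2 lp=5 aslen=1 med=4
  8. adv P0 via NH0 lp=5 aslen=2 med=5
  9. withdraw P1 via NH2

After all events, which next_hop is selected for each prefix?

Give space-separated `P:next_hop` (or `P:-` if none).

Op 1: best P0=- P1=NH2
Op 2: best P0=NH0 P1=NH2
Op 3: best P0=NH0 P1=NH2
Op 4: best P0=NH0 P1=NH0
Op 5: best P0=NH0 P1=NH2
Op 6: best P0=NH0 P1=NH2
Op 7: best P0=NH0 P1=NH2
Op 8: best P0=NH0 P1=NH2
Op 9: best P0=NH0 P1=NH1

Answer: P0:NH0 P1:NH1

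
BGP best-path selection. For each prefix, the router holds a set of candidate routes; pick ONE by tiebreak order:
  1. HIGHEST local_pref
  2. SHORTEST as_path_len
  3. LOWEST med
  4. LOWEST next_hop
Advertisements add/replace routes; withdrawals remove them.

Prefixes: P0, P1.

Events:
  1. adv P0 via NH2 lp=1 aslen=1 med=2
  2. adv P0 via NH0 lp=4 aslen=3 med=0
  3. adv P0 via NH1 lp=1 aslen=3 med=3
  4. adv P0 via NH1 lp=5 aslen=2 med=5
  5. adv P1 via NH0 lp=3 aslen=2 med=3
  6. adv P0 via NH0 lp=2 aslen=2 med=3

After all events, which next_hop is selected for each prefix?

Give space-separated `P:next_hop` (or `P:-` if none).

Op 1: best P0=NH2 P1=-
Op 2: best P0=NH0 P1=-
Op 3: best P0=NH0 P1=-
Op 4: best P0=NH1 P1=-
Op 5: best P0=NH1 P1=NH0
Op 6: best P0=NH1 P1=NH0

Answer: P0:NH1 P1:NH0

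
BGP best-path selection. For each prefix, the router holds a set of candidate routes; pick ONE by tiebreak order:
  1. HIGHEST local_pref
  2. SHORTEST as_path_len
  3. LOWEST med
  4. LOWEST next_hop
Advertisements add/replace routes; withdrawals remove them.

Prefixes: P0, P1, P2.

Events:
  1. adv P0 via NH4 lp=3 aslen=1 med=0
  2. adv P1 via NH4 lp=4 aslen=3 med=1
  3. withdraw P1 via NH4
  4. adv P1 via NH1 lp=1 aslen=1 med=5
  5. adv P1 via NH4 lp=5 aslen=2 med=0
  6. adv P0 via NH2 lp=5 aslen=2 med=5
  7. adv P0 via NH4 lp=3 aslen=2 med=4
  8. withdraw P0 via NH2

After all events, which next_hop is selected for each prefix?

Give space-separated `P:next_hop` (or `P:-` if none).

Op 1: best P0=NH4 P1=- P2=-
Op 2: best P0=NH4 P1=NH4 P2=-
Op 3: best P0=NH4 P1=- P2=-
Op 4: best P0=NH4 P1=NH1 P2=-
Op 5: best P0=NH4 P1=NH4 P2=-
Op 6: best P0=NH2 P1=NH4 P2=-
Op 7: best P0=NH2 P1=NH4 P2=-
Op 8: best P0=NH4 P1=NH4 P2=-

Answer: P0:NH4 P1:NH4 P2:-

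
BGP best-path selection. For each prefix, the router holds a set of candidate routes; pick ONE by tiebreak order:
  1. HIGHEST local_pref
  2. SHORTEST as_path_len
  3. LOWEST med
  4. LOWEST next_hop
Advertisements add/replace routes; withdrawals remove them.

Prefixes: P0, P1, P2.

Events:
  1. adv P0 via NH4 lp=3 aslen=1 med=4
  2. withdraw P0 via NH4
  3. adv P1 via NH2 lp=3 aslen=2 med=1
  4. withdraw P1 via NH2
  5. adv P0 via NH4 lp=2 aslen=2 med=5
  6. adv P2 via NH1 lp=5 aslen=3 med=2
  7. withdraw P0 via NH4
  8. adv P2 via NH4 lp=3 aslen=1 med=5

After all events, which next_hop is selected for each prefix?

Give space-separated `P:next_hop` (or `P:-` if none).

Answer: P0:- P1:- P2:NH1

Derivation:
Op 1: best P0=NH4 P1=- P2=-
Op 2: best P0=- P1=- P2=-
Op 3: best P0=- P1=NH2 P2=-
Op 4: best P0=- P1=- P2=-
Op 5: best P0=NH4 P1=- P2=-
Op 6: best P0=NH4 P1=- P2=NH1
Op 7: best P0=- P1=- P2=NH1
Op 8: best P0=- P1=- P2=NH1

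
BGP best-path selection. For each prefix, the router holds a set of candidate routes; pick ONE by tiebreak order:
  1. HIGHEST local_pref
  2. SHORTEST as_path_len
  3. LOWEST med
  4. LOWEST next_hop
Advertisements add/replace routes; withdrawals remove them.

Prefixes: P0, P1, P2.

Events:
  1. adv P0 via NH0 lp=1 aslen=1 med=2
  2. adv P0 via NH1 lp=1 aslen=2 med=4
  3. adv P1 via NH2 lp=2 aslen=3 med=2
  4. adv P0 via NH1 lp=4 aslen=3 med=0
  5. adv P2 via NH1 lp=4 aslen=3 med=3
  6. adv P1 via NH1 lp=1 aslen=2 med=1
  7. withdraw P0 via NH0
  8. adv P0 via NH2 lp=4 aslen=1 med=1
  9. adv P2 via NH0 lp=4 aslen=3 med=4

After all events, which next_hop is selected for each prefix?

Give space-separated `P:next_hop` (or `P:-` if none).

Answer: P0:NH2 P1:NH2 P2:NH1

Derivation:
Op 1: best P0=NH0 P1=- P2=-
Op 2: best P0=NH0 P1=- P2=-
Op 3: best P0=NH0 P1=NH2 P2=-
Op 4: best P0=NH1 P1=NH2 P2=-
Op 5: best P0=NH1 P1=NH2 P2=NH1
Op 6: best P0=NH1 P1=NH2 P2=NH1
Op 7: best P0=NH1 P1=NH2 P2=NH1
Op 8: best P0=NH2 P1=NH2 P2=NH1
Op 9: best P0=NH2 P1=NH2 P2=NH1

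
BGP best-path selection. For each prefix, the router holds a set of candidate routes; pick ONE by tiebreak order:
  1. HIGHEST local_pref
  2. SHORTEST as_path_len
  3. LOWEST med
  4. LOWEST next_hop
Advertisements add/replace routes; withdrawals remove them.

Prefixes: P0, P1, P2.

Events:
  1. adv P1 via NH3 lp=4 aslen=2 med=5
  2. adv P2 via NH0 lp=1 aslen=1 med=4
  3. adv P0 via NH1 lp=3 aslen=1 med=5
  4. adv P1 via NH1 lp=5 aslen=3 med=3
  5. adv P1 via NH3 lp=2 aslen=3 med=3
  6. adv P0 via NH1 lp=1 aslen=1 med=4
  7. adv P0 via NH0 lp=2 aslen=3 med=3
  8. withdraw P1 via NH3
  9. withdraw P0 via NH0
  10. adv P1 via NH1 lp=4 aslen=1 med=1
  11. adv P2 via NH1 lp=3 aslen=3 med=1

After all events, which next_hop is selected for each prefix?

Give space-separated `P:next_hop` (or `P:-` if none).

Op 1: best P0=- P1=NH3 P2=-
Op 2: best P0=- P1=NH3 P2=NH0
Op 3: best P0=NH1 P1=NH3 P2=NH0
Op 4: best P0=NH1 P1=NH1 P2=NH0
Op 5: best P0=NH1 P1=NH1 P2=NH0
Op 6: best P0=NH1 P1=NH1 P2=NH0
Op 7: best P0=NH0 P1=NH1 P2=NH0
Op 8: best P0=NH0 P1=NH1 P2=NH0
Op 9: best P0=NH1 P1=NH1 P2=NH0
Op 10: best P0=NH1 P1=NH1 P2=NH0
Op 11: best P0=NH1 P1=NH1 P2=NH1

Answer: P0:NH1 P1:NH1 P2:NH1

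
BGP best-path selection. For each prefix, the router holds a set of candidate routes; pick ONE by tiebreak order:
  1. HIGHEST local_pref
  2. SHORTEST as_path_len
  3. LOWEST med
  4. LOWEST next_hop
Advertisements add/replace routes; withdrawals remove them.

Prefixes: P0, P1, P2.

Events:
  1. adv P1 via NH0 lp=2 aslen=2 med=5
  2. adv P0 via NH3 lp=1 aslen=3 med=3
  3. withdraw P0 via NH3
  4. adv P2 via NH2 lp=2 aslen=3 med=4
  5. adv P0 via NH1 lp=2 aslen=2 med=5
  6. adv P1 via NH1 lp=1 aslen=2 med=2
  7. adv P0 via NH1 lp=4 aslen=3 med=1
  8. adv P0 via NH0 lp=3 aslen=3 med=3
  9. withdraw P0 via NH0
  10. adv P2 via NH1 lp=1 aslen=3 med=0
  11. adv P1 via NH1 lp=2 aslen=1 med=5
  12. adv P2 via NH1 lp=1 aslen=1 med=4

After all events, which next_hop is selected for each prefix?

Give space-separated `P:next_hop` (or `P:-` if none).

Op 1: best P0=- P1=NH0 P2=-
Op 2: best P0=NH3 P1=NH0 P2=-
Op 3: best P0=- P1=NH0 P2=-
Op 4: best P0=- P1=NH0 P2=NH2
Op 5: best P0=NH1 P1=NH0 P2=NH2
Op 6: best P0=NH1 P1=NH0 P2=NH2
Op 7: best P0=NH1 P1=NH0 P2=NH2
Op 8: best P0=NH1 P1=NH0 P2=NH2
Op 9: best P0=NH1 P1=NH0 P2=NH2
Op 10: best P0=NH1 P1=NH0 P2=NH2
Op 11: best P0=NH1 P1=NH1 P2=NH2
Op 12: best P0=NH1 P1=NH1 P2=NH2

Answer: P0:NH1 P1:NH1 P2:NH2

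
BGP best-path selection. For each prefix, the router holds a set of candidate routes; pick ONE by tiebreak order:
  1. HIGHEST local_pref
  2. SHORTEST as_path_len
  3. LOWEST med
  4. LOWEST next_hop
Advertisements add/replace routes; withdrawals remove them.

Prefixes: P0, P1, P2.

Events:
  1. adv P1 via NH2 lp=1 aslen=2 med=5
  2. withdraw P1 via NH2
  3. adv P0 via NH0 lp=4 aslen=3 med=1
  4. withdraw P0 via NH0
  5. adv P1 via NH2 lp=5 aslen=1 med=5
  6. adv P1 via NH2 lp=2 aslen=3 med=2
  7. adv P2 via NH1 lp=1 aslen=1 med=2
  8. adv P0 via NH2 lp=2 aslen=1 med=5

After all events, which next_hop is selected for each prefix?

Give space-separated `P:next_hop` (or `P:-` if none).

Answer: P0:NH2 P1:NH2 P2:NH1

Derivation:
Op 1: best P0=- P1=NH2 P2=-
Op 2: best P0=- P1=- P2=-
Op 3: best P0=NH0 P1=- P2=-
Op 4: best P0=- P1=- P2=-
Op 5: best P0=- P1=NH2 P2=-
Op 6: best P0=- P1=NH2 P2=-
Op 7: best P0=- P1=NH2 P2=NH1
Op 8: best P0=NH2 P1=NH2 P2=NH1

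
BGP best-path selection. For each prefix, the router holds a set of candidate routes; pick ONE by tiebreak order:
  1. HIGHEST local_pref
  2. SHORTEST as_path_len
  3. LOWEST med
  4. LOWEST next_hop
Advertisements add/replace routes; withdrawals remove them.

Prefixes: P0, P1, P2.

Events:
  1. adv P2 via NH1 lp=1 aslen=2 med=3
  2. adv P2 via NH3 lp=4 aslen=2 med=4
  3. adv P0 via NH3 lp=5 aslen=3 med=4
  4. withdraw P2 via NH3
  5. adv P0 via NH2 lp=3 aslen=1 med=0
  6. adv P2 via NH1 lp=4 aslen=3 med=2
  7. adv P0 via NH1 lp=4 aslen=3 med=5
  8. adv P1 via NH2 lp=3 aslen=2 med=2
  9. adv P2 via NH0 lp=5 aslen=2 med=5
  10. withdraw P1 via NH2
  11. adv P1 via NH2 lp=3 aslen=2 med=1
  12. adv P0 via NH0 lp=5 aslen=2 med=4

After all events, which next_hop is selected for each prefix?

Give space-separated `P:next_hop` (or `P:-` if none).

Answer: P0:NH0 P1:NH2 P2:NH0

Derivation:
Op 1: best P0=- P1=- P2=NH1
Op 2: best P0=- P1=- P2=NH3
Op 3: best P0=NH3 P1=- P2=NH3
Op 4: best P0=NH3 P1=- P2=NH1
Op 5: best P0=NH3 P1=- P2=NH1
Op 6: best P0=NH3 P1=- P2=NH1
Op 7: best P0=NH3 P1=- P2=NH1
Op 8: best P0=NH3 P1=NH2 P2=NH1
Op 9: best P0=NH3 P1=NH2 P2=NH0
Op 10: best P0=NH3 P1=- P2=NH0
Op 11: best P0=NH3 P1=NH2 P2=NH0
Op 12: best P0=NH0 P1=NH2 P2=NH0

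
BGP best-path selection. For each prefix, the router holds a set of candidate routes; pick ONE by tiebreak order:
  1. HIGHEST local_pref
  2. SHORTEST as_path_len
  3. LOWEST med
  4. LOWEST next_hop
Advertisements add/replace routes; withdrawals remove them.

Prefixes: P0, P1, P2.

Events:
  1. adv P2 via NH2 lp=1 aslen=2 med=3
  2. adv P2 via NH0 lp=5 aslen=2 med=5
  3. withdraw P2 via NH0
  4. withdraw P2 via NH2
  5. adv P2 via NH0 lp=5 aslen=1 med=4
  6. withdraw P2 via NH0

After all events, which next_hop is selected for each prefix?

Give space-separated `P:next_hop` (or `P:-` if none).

Answer: P0:- P1:- P2:-

Derivation:
Op 1: best P0=- P1=- P2=NH2
Op 2: best P0=- P1=- P2=NH0
Op 3: best P0=- P1=- P2=NH2
Op 4: best P0=- P1=- P2=-
Op 5: best P0=- P1=- P2=NH0
Op 6: best P0=- P1=- P2=-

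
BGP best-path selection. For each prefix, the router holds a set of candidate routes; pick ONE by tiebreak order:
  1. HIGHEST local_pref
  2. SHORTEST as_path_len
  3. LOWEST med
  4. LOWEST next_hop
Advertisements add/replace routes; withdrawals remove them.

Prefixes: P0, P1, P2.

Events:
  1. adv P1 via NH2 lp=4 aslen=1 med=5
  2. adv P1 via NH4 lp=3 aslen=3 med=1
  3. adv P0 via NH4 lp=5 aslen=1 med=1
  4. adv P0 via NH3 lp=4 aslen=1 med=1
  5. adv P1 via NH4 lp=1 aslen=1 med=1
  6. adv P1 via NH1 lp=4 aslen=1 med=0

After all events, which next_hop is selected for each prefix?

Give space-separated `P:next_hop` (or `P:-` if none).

Op 1: best P0=- P1=NH2 P2=-
Op 2: best P0=- P1=NH2 P2=-
Op 3: best P0=NH4 P1=NH2 P2=-
Op 4: best P0=NH4 P1=NH2 P2=-
Op 5: best P0=NH4 P1=NH2 P2=-
Op 6: best P0=NH4 P1=NH1 P2=-

Answer: P0:NH4 P1:NH1 P2:-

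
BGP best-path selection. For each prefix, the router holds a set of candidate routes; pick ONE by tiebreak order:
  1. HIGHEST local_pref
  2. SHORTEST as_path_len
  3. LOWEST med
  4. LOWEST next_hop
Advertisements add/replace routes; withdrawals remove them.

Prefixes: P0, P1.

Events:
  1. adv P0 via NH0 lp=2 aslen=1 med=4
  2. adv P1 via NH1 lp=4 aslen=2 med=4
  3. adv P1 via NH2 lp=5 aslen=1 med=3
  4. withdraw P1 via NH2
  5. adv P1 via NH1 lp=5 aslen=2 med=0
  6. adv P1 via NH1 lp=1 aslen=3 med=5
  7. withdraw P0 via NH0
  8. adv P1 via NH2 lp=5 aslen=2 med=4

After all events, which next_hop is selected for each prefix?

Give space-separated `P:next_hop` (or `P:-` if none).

Op 1: best P0=NH0 P1=-
Op 2: best P0=NH0 P1=NH1
Op 3: best P0=NH0 P1=NH2
Op 4: best P0=NH0 P1=NH1
Op 5: best P0=NH0 P1=NH1
Op 6: best P0=NH0 P1=NH1
Op 7: best P0=- P1=NH1
Op 8: best P0=- P1=NH2

Answer: P0:- P1:NH2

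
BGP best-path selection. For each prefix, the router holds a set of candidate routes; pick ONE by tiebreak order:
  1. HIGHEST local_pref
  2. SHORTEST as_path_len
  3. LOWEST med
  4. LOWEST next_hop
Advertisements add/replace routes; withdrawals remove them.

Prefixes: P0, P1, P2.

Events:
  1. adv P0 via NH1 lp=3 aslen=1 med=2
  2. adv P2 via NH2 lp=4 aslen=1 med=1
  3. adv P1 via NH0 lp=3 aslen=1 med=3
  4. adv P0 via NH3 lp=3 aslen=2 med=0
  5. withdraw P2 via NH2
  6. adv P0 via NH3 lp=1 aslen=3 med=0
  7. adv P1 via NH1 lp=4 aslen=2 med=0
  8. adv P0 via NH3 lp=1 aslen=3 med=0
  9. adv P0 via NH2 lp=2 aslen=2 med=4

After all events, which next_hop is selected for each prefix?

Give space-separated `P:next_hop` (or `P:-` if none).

Answer: P0:NH1 P1:NH1 P2:-

Derivation:
Op 1: best P0=NH1 P1=- P2=-
Op 2: best P0=NH1 P1=- P2=NH2
Op 3: best P0=NH1 P1=NH0 P2=NH2
Op 4: best P0=NH1 P1=NH0 P2=NH2
Op 5: best P0=NH1 P1=NH0 P2=-
Op 6: best P0=NH1 P1=NH0 P2=-
Op 7: best P0=NH1 P1=NH1 P2=-
Op 8: best P0=NH1 P1=NH1 P2=-
Op 9: best P0=NH1 P1=NH1 P2=-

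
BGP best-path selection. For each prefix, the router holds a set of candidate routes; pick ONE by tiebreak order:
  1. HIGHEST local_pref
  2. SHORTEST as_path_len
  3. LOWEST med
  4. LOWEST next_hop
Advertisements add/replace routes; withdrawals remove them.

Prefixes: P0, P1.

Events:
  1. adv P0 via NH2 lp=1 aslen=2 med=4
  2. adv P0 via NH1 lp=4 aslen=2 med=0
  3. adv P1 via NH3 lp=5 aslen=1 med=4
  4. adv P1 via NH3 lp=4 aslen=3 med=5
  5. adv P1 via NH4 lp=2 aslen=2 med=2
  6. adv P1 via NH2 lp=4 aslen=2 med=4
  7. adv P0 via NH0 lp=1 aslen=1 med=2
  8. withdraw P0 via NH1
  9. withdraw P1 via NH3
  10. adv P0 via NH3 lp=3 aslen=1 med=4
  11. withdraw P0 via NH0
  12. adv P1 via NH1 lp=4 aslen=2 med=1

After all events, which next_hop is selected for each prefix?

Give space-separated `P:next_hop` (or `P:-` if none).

Answer: P0:NH3 P1:NH1

Derivation:
Op 1: best P0=NH2 P1=-
Op 2: best P0=NH1 P1=-
Op 3: best P0=NH1 P1=NH3
Op 4: best P0=NH1 P1=NH3
Op 5: best P0=NH1 P1=NH3
Op 6: best P0=NH1 P1=NH2
Op 7: best P0=NH1 P1=NH2
Op 8: best P0=NH0 P1=NH2
Op 9: best P0=NH0 P1=NH2
Op 10: best P0=NH3 P1=NH2
Op 11: best P0=NH3 P1=NH2
Op 12: best P0=NH3 P1=NH1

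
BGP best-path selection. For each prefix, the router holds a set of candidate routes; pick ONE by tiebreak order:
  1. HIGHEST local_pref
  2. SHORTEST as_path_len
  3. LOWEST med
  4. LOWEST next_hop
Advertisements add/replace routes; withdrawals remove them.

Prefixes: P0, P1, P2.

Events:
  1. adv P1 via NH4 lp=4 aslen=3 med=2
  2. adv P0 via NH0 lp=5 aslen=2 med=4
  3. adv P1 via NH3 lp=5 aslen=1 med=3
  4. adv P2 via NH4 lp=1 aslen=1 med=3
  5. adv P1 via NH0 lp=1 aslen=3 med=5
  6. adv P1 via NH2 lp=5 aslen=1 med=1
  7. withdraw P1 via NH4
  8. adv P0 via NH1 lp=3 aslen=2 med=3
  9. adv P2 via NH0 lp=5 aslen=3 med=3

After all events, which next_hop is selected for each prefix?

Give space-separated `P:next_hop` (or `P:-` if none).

Op 1: best P0=- P1=NH4 P2=-
Op 2: best P0=NH0 P1=NH4 P2=-
Op 3: best P0=NH0 P1=NH3 P2=-
Op 4: best P0=NH0 P1=NH3 P2=NH4
Op 5: best P0=NH0 P1=NH3 P2=NH4
Op 6: best P0=NH0 P1=NH2 P2=NH4
Op 7: best P0=NH0 P1=NH2 P2=NH4
Op 8: best P0=NH0 P1=NH2 P2=NH4
Op 9: best P0=NH0 P1=NH2 P2=NH0

Answer: P0:NH0 P1:NH2 P2:NH0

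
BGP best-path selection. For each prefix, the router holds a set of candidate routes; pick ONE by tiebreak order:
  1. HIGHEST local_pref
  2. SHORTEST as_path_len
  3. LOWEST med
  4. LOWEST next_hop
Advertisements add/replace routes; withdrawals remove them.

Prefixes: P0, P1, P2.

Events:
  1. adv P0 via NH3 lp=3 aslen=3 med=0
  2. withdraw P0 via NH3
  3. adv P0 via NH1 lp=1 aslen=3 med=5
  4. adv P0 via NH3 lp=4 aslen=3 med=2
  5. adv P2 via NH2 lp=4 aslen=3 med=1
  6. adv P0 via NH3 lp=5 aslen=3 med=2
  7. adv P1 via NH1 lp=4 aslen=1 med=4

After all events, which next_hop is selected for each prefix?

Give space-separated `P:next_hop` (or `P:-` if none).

Answer: P0:NH3 P1:NH1 P2:NH2

Derivation:
Op 1: best P0=NH3 P1=- P2=-
Op 2: best P0=- P1=- P2=-
Op 3: best P0=NH1 P1=- P2=-
Op 4: best P0=NH3 P1=- P2=-
Op 5: best P0=NH3 P1=- P2=NH2
Op 6: best P0=NH3 P1=- P2=NH2
Op 7: best P0=NH3 P1=NH1 P2=NH2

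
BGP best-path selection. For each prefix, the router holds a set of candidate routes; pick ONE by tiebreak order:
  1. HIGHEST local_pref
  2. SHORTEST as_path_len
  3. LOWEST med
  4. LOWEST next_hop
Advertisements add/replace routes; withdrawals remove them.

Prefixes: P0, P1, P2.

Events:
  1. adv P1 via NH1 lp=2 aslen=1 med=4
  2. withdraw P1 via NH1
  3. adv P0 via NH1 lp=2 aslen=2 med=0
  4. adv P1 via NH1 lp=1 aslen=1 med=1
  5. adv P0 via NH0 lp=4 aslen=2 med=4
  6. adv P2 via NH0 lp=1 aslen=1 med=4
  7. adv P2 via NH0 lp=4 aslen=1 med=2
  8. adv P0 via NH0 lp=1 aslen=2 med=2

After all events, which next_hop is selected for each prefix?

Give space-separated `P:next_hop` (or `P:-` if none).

Op 1: best P0=- P1=NH1 P2=-
Op 2: best P0=- P1=- P2=-
Op 3: best P0=NH1 P1=- P2=-
Op 4: best P0=NH1 P1=NH1 P2=-
Op 5: best P0=NH0 P1=NH1 P2=-
Op 6: best P0=NH0 P1=NH1 P2=NH0
Op 7: best P0=NH0 P1=NH1 P2=NH0
Op 8: best P0=NH1 P1=NH1 P2=NH0

Answer: P0:NH1 P1:NH1 P2:NH0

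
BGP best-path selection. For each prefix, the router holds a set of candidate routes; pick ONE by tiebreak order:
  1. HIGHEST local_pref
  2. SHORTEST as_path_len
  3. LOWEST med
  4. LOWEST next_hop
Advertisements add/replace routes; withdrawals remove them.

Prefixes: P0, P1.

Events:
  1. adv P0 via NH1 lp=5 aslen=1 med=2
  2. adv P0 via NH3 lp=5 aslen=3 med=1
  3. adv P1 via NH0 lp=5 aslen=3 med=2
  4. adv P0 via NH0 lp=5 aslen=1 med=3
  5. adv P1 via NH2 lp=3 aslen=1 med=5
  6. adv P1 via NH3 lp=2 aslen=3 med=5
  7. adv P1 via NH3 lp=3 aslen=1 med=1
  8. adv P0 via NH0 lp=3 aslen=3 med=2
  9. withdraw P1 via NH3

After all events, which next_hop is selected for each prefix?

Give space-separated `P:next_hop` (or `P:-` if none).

Answer: P0:NH1 P1:NH0

Derivation:
Op 1: best P0=NH1 P1=-
Op 2: best P0=NH1 P1=-
Op 3: best P0=NH1 P1=NH0
Op 4: best P0=NH1 P1=NH0
Op 5: best P0=NH1 P1=NH0
Op 6: best P0=NH1 P1=NH0
Op 7: best P0=NH1 P1=NH0
Op 8: best P0=NH1 P1=NH0
Op 9: best P0=NH1 P1=NH0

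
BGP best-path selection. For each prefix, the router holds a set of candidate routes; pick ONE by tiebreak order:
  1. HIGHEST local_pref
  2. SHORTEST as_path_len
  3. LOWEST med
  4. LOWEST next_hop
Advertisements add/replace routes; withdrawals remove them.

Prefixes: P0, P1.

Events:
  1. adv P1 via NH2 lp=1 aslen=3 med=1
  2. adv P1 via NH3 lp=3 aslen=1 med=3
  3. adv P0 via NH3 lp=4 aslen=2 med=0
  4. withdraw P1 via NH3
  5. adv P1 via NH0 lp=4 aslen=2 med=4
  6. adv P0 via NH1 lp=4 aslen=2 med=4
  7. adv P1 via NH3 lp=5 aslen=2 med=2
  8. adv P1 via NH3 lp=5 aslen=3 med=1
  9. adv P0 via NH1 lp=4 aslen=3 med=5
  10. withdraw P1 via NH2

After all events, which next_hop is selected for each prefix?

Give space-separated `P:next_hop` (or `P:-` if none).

Answer: P0:NH3 P1:NH3

Derivation:
Op 1: best P0=- P1=NH2
Op 2: best P0=- P1=NH3
Op 3: best P0=NH3 P1=NH3
Op 4: best P0=NH3 P1=NH2
Op 5: best P0=NH3 P1=NH0
Op 6: best P0=NH3 P1=NH0
Op 7: best P0=NH3 P1=NH3
Op 8: best P0=NH3 P1=NH3
Op 9: best P0=NH3 P1=NH3
Op 10: best P0=NH3 P1=NH3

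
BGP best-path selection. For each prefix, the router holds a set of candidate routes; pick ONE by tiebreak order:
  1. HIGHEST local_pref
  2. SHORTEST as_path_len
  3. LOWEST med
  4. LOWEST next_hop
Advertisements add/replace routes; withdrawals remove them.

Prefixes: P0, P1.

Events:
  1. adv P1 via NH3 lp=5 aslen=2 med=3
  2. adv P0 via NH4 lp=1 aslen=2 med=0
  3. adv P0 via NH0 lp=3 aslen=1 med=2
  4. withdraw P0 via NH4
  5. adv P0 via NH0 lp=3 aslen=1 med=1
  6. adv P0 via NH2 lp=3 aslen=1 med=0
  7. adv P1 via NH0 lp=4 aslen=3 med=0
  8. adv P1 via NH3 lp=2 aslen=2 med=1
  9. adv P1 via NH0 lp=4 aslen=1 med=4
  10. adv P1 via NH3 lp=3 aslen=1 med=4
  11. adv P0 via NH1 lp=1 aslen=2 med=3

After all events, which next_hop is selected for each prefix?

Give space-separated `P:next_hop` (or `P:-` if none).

Op 1: best P0=- P1=NH3
Op 2: best P0=NH4 P1=NH3
Op 3: best P0=NH0 P1=NH3
Op 4: best P0=NH0 P1=NH3
Op 5: best P0=NH0 P1=NH3
Op 6: best P0=NH2 P1=NH3
Op 7: best P0=NH2 P1=NH3
Op 8: best P0=NH2 P1=NH0
Op 9: best P0=NH2 P1=NH0
Op 10: best P0=NH2 P1=NH0
Op 11: best P0=NH2 P1=NH0

Answer: P0:NH2 P1:NH0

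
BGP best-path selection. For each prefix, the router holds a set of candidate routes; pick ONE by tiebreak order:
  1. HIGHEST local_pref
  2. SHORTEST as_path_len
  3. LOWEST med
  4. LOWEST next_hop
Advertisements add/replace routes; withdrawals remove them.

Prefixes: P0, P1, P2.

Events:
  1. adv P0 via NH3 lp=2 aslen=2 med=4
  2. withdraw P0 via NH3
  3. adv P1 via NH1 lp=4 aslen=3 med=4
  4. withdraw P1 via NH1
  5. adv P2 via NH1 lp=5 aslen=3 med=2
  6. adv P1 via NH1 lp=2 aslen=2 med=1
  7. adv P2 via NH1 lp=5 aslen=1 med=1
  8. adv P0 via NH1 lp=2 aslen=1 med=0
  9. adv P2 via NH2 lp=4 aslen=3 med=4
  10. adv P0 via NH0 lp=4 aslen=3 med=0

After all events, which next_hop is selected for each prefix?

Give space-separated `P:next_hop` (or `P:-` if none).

Op 1: best P0=NH3 P1=- P2=-
Op 2: best P0=- P1=- P2=-
Op 3: best P0=- P1=NH1 P2=-
Op 4: best P0=- P1=- P2=-
Op 5: best P0=- P1=- P2=NH1
Op 6: best P0=- P1=NH1 P2=NH1
Op 7: best P0=- P1=NH1 P2=NH1
Op 8: best P0=NH1 P1=NH1 P2=NH1
Op 9: best P0=NH1 P1=NH1 P2=NH1
Op 10: best P0=NH0 P1=NH1 P2=NH1

Answer: P0:NH0 P1:NH1 P2:NH1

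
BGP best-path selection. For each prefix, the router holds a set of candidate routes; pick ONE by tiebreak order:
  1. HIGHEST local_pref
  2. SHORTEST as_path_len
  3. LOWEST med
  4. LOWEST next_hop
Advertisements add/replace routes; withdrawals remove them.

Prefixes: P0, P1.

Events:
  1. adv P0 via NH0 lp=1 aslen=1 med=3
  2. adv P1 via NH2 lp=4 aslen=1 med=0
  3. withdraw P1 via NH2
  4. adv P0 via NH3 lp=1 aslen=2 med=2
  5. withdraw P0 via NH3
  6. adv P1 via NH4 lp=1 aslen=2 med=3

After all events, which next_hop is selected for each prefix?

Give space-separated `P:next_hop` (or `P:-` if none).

Answer: P0:NH0 P1:NH4

Derivation:
Op 1: best P0=NH0 P1=-
Op 2: best P0=NH0 P1=NH2
Op 3: best P0=NH0 P1=-
Op 4: best P0=NH0 P1=-
Op 5: best P0=NH0 P1=-
Op 6: best P0=NH0 P1=NH4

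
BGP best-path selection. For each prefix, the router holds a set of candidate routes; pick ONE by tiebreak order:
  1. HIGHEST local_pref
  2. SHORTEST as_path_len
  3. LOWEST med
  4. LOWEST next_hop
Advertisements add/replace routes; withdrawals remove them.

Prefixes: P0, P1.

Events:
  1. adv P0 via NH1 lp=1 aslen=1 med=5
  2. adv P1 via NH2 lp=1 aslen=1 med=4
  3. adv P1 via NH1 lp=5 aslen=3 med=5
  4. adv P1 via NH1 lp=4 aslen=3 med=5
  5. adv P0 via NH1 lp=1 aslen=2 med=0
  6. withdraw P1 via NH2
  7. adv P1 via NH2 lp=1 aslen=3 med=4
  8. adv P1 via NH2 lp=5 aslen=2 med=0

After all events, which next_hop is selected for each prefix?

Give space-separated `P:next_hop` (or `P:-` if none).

Answer: P0:NH1 P1:NH2

Derivation:
Op 1: best P0=NH1 P1=-
Op 2: best P0=NH1 P1=NH2
Op 3: best P0=NH1 P1=NH1
Op 4: best P0=NH1 P1=NH1
Op 5: best P0=NH1 P1=NH1
Op 6: best P0=NH1 P1=NH1
Op 7: best P0=NH1 P1=NH1
Op 8: best P0=NH1 P1=NH2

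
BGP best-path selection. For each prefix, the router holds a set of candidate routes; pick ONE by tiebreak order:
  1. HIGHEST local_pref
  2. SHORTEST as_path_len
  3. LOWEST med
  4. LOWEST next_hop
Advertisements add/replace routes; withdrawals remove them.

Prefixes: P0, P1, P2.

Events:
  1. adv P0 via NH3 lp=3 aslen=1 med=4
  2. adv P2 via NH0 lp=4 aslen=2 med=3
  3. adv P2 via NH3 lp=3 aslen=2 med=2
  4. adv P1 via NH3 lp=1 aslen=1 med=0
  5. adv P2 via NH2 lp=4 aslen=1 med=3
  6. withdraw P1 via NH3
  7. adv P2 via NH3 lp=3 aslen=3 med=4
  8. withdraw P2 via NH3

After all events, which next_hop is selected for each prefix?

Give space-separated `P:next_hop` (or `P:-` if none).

Answer: P0:NH3 P1:- P2:NH2

Derivation:
Op 1: best P0=NH3 P1=- P2=-
Op 2: best P0=NH3 P1=- P2=NH0
Op 3: best P0=NH3 P1=- P2=NH0
Op 4: best P0=NH3 P1=NH3 P2=NH0
Op 5: best P0=NH3 P1=NH3 P2=NH2
Op 6: best P0=NH3 P1=- P2=NH2
Op 7: best P0=NH3 P1=- P2=NH2
Op 8: best P0=NH3 P1=- P2=NH2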